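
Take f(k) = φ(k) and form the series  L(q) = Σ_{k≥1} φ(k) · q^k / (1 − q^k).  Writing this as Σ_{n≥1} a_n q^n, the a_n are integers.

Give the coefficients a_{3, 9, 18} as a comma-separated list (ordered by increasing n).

q^3  k|3↦φ(k): 3:2 1:1  a_3=3
n=9: 1·9 3·3 9·1  φ→[1+2+6]=9
n=18: 18·1 9·2 6·3 3·6 2·9 1·18  φ→[6+6+2+2+1+1]=18

3, 9, 18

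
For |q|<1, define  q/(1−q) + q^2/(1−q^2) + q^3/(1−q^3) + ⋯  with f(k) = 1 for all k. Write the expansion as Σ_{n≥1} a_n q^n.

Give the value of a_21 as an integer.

a_21 = 4

d|21:{1,3,7,21}  Σf=1+1+1+1=4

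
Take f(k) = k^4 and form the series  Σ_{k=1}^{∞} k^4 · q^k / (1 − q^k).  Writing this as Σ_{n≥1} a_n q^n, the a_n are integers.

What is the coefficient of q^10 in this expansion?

a_10 = 10642

[q^10] f(10)=10000,f(5)=625,f(2)=16,f(1)=1 ⇒ 10642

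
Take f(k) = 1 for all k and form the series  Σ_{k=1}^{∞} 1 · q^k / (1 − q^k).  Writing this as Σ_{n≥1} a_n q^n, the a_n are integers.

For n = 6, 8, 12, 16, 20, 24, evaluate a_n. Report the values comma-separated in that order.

n=6: 1·6 2·3 3·2 6·1  f→[1+1+1+1]=4
q^8  k|8↦f(k): 1:1 2:1 4:1 8:1  a_8=4
d|12:{12,6,4,3,2,1}  Σf=1+1+1+1+1+1=6
n=16: 1·16 2·8 4·4 8·2 16·1  f→[1+1+1+1+1]=5
[q^20] f(1)=1,f(2)=1,f(4)=1,f(5)=1,f(10)=1,f(20)=1 ⇒ 6
n=24: 1·24 2·12 3·8 4·6 6·4 8·3 12·2 24·1  f→[1+1+1+1+1+1+1+1]=8

4, 4, 6, 5, 6, 8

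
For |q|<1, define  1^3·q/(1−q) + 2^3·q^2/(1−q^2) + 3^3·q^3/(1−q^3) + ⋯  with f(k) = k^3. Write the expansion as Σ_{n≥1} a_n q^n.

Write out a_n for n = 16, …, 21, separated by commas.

n=16: 16·1 8·2 4·4 2·8 1·16  f→[4096+512+64+8+1]=4681
[q^17] f(1)=1,f(17)=4913 ⇒ 4914
d|18:{18,9,6,3,2,1}  Σf=5832+729+216+27+8+1=6813
n=19: 1·19 19·1  f→[1+6859]=6860
d|20:{20,10,5,4,2,1}  Σf=8000+1000+125+64+8+1=9198
n=21: 21·1 7·3 3·7 1·21  f→[9261+343+27+1]=9632

4681, 4914, 6813, 6860, 9198, 9632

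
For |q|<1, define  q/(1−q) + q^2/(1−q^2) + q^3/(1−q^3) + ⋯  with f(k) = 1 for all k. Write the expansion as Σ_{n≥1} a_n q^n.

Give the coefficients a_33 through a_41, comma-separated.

n=33: 33·1 11·3 3·11 1·33  f→[1+1+1+1]=4
n=34: 34·1 17·2 2·17 1·34  f→[1+1+1+1]=4
q^35  k|35↦f(k): 35:1 7:1 5:1 1:1  a_35=4
d|36:{1,2,3,4,6,9,12,18,36}  Σf=1+1+1+1+1+1+1+1+1=9
d|37:{1,37}  Σf=1+1=2
n=38: 1·38 2·19 19·2 38·1  f→[1+1+1+1]=4
d|39:{1,3,13,39}  Σf=1+1+1+1=4
n=40: 40·1 20·2 10·4 8·5 5·8 4·10 2·20 1·40  f→[1+1+1+1+1+1+1+1]=8
q^41  k|41↦f(k): 41:1 1:1  a_41=2

4, 4, 4, 9, 2, 4, 4, 8, 2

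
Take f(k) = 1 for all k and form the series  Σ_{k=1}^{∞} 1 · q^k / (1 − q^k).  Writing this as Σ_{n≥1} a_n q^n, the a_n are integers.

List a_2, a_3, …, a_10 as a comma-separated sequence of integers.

2, 2, 3, 2, 4, 2, 4, 3, 4

q^2  k|2↦f(k): 2:1 1:1  a_2=2
q^3  k|3↦f(k): 1:1 3:1  a_3=2
n=4: 4·1 2·2 1·4  f→[1+1+1]=3
d|5:{5,1}  Σf=1+1=2
q^6  k|6↦f(k): 6:1 3:1 2:1 1:1  a_6=4
[q^7] f(7)=1,f(1)=1 ⇒ 2
[q^8] f(8)=1,f(4)=1,f(2)=1,f(1)=1 ⇒ 4
d|9:{1,3,9}  Σf=1+1+1=3
n=10: 10·1 5·2 2·5 1·10  f→[1+1+1+1]=4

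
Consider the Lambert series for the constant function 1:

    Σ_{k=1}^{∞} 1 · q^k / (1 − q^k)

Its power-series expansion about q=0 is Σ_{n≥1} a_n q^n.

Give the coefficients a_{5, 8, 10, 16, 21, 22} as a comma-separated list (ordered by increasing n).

[q^5] f(5)=1,f(1)=1 ⇒ 2
q^8  k|8↦f(k): 1:1 2:1 4:1 8:1  a_8=4
[q^10] f(1)=1,f(2)=1,f(5)=1,f(10)=1 ⇒ 4
[q^16] f(16)=1,f(8)=1,f(4)=1,f(2)=1,f(1)=1 ⇒ 5
n=21: 1·21 3·7 7·3 21·1  f→[1+1+1+1]=4
d|22:{22,11,2,1}  Σf=1+1+1+1=4

2, 4, 4, 5, 4, 4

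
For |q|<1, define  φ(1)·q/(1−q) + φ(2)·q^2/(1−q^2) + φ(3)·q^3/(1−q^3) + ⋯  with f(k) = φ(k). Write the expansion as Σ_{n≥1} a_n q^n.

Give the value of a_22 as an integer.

[q^22] φ(1)=1,φ(2)=1,φ(11)=10,φ(22)=10 ⇒ 22

a_22 = 22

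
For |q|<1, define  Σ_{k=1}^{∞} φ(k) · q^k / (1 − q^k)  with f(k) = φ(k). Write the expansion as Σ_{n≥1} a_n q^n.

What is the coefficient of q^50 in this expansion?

n=50: 1·50 2·25 5·10 10·5 25·2 50·1  φ→[1+1+4+4+20+20]=50

a_50 = 50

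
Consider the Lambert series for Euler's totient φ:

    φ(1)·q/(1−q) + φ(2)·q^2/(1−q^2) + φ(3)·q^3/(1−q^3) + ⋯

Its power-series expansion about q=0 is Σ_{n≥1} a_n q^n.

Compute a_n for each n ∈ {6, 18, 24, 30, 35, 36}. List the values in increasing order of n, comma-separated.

d|6:{1,2,3,6}  Σφ=1+1+2+2=6
[q^18] φ(1)=1,φ(2)=1,φ(3)=2,φ(6)=2,φ(9)=6,φ(18)=6 ⇒ 18
q^24  k|24↦φ(k): 1:1 2:1 3:2 4:2 6:2 8:4 12:4 24:8  a_24=24
d|30:{1,2,3,5,6,10,15,30}  Σφ=1+1+2+4+2+4+8+8=30
n=35: 35·1 7·5 5·7 1·35  φ→[24+6+4+1]=35
q^36  k|36↦φ(k): 1:1 2:1 3:2 4:2 6:2 9:6 12:4 18:6 36:12  a_36=36

6, 18, 24, 30, 35, 36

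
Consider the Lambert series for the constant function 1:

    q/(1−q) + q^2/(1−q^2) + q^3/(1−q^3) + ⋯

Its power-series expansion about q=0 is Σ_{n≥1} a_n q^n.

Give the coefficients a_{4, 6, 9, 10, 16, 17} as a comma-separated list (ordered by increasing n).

3, 4, 3, 4, 5, 2

q^4  k|4↦f(k): 4:1 2:1 1:1  a_4=3
q^6  k|6↦f(k): 6:1 3:1 2:1 1:1  a_6=4
n=9: 9·1 3·3 1·9  f→[1+1+1]=3
q^10  k|10↦f(k): 10:1 5:1 2:1 1:1  a_10=4
d|16:{16,8,4,2,1}  Σf=1+1+1+1+1=5
q^17  k|17↦f(k): 17:1 1:1  a_17=2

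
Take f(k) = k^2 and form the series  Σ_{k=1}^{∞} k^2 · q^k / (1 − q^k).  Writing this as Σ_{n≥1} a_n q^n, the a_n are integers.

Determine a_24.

q^24  k|24↦f(k): 24:576 12:144 8:64 6:36 4:16 3:9 2:4 1:1  a_24=850

a_24 = 850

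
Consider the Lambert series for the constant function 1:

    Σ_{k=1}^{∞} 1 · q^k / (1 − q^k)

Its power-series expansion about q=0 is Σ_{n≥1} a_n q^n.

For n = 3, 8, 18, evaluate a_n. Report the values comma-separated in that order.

2, 4, 6

[q^3] f(1)=1,f(3)=1 ⇒ 2
d|8:{1,2,4,8}  Σf=1+1+1+1=4
q^18  k|18↦f(k): 18:1 9:1 6:1 3:1 2:1 1:1  a_18=6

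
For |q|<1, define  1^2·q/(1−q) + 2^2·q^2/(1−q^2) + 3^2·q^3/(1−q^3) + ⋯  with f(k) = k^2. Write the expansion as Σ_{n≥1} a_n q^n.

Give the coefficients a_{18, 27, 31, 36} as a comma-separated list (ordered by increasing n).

n=18: 18·1 9·2 6·3 3·6 2·9 1·18  f→[324+81+36+9+4+1]=455
q^27  k|27↦f(k): 27:729 9:81 3:9 1:1  a_27=820
[q^31] f(1)=1,f(31)=961 ⇒ 962
q^36  k|36↦f(k): 1:1 2:4 3:9 4:16 6:36 9:81 12:144 18:324 36:1296  a_36=1911

455, 820, 962, 1911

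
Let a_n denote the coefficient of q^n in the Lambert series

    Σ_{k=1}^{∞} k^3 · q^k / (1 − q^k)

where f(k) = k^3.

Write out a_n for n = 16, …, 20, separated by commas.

d|16:{1,2,4,8,16}  Σf=1+8+64+512+4096=4681
q^17  k|17↦f(k): 1:1 17:4913  a_17=4914
q^18  k|18↦f(k): 1:1 2:8 3:27 6:216 9:729 18:5832  a_18=6813
d|19:{19,1}  Σf=6859+1=6860
n=20: 20·1 10·2 5·4 4·5 2·10 1·20  f→[8000+1000+125+64+8+1]=9198

4681, 4914, 6813, 6860, 9198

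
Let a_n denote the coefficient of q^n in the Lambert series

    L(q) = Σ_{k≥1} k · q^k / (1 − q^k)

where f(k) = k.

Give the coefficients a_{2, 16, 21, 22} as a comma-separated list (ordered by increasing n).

3, 31, 32, 36

q^2  k|2↦f(k): 2:2 1:1  a_2=3
n=16: 1·16 2·8 4·4 8·2 16·1  f→[1+2+4+8+16]=31
q^21  k|21↦f(k): 21:21 7:7 3:3 1:1  a_21=32
d|22:{1,2,11,22}  Σf=1+2+11+22=36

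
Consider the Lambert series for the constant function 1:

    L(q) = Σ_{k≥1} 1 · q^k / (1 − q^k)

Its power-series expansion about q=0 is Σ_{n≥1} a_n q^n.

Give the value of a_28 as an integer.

a_28 = 6

q^28  k|28↦f(k): 1:1 2:1 4:1 7:1 14:1 28:1  a_28=6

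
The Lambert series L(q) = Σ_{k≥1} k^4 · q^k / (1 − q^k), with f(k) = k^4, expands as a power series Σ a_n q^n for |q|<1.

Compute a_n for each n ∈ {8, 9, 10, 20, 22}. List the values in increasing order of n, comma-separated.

d|8:{1,2,4,8}  Σf=1+16+256+4096=4369
q^9  k|9↦f(k): 1:1 3:81 9:6561  a_9=6643
n=10: 1·10 2·5 5·2 10·1  f→[1+16+625+10000]=10642
q^20  k|20↦f(k): 1:1 2:16 4:256 5:625 10:10000 20:160000  a_20=170898
n=22: 1·22 2·11 11·2 22·1  f→[1+16+14641+234256]=248914

4369, 6643, 10642, 170898, 248914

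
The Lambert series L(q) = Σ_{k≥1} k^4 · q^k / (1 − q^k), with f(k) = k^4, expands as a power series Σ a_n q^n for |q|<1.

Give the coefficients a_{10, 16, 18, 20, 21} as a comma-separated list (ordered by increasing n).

[q^10] f(1)=1,f(2)=16,f(5)=625,f(10)=10000 ⇒ 10642
d|16:{1,2,4,8,16}  Σf=1+16+256+4096+65536=69905
n=18: 18·1 9·2 6·3 3·6 2·9 1·18  f→[104976+6561+1296+81+16+1]=112931
[q^20] f(1)=1,f(2)=16,f(4)=256,f(5)=625,f(10)=10000,f(20)=160000 ⇒ 170898
q^21  k|21↦f(k): 21:194481 7:2401 3:81 1:1  a_21=196964

10642, 69905, 112931, 170898, 196964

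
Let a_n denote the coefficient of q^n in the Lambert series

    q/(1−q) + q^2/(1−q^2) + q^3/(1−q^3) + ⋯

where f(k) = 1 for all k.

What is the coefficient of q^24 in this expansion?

a_24 = 8

q^24  k|24↦f(k): 1:1 2:1 3:1 4:1 6:1 8:1 12:1 24:1  a_24=8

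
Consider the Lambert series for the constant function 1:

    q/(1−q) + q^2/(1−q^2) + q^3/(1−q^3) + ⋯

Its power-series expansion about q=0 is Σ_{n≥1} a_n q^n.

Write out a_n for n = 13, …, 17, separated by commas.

2, 4, 4, 5, 2

d|13:{1,13}  Σf=1+1=2
d|14:{1,2,7,14}  Σf=1+1+1+1=4
n=15: 15·1 5·3 3·5 1·15  f→[1+1+1+1]=4
n=16: 16·1 8·2 4·4 2·8 1·16  f→[1+1+1+1+1]=5
[q^17] f(1)=1,f(17)=1 ⇒ 2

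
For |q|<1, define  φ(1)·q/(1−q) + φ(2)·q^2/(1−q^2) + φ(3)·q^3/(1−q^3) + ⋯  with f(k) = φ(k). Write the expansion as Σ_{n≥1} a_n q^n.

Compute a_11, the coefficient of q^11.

n=11: 11·1 1·11  φ→[10+1]=11

a_11 = 11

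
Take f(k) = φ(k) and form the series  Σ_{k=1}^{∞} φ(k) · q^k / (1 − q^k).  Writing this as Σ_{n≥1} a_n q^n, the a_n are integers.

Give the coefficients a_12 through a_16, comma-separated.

q^12  k|12↦φ(k): 12:4 6:2 4:2 3:2 2:1 1:1  a_12=12
d|13:{1,13}  Σφ=1+12=13
[q^14] φ(14)=6,φ(7)=6,φ(2)=1,φ(1)=1 ⇒ 14
n=15: 1·15 3·5 5·3 15·1  φ→[1+2+4+8]=15
d|16:{16,8,4,2,1}  Σφ=8+4+2+1+1=16

12, 13, 14, 15, 16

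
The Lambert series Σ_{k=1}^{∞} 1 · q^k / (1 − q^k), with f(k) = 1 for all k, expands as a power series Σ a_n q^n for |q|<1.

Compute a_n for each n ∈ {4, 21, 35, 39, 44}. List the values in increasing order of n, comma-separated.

3, 4, 4, 4, 6

d|4:{4,2,1}  Σf=1+1+1=3
n=21: 21·1 7·3 3·7 1·21  f→[1+1+1+1]=4
d|35:{1,5,7,35}  Σf=1+1+1+1=4
n=39: 1·39 3·13 13·3 39·1  f→[1+1+1+1]=4
[q^44] f(44)=1,f(22)=1,f(11)=1,f(4)=1,f(2)=1,f(1)=1 ⇒ 6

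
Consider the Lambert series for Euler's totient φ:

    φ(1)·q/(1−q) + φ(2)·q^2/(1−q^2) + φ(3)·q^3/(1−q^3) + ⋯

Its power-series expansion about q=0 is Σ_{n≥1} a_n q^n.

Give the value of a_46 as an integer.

n=46: 1·46 2·23 23·2 46·1  φ→[1+1+22+22]=46

a_46 = 46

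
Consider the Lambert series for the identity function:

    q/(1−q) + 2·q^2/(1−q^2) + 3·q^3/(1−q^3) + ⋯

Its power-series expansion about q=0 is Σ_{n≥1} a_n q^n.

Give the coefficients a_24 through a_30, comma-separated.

d|24:{24,12,8,6,4,3,2,1}  Σf=24+12+8+6+4+3+2+1=60
q^25  k|25↦f(k): 25:25 5:5 1:1  a_25=31
q^26  k|26↦f(k): 1:1 2:2 13:13 26:26  a_26=42
q^27  k|27↦f(k): 27:27 9:9 3:3 1:1  a_27=40
n=28: 1·28 2·14 4·7 7·4 14·2 28·1  f→[1+2+4+7+14+28]=56
n=29: 29·1 1·29  f→[29+1]=30
n=30: 30·1 15·2 10·3 6·5 5·6 3·10 2·15 1·30  f→[30+15+10+6+5+3+2+1]=72

60, 31, 42, 40, 56, 30, 72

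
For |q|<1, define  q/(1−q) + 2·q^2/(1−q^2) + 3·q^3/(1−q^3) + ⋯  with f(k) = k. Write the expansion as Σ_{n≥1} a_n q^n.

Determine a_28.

a_28 = 56

[q^28] f(28)=28,f(14)=14,f(7)=7,f(4)=4,f(2)=2,f(1)=1 ⇒ 56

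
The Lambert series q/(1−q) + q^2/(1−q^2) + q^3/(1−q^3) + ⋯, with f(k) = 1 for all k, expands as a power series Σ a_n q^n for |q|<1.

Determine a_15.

a_15 = 4

d|15:{15,5,3,1}  Σf=1+1+1+1=4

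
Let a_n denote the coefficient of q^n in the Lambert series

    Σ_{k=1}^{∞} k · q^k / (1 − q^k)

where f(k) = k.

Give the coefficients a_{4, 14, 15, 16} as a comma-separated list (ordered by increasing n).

[q^4] f(4)=4,f(2)=2,f(1)=1 ⇒ 7
[q^14] f(14)=14,f(7)=7,f(2)=2,f(1)=1 ⇒ 24
n=15: 1·15 3·5 5·3 15·1  f→[1+3+5+15]=24
q^16  k|16↦f(k): 1:1 2:2 4:4 8:8 16:16  a_16=31

7, 24, 24, 31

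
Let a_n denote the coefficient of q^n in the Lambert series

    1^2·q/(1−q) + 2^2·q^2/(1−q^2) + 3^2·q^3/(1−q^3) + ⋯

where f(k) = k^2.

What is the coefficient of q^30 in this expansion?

a_30 = 1300

[q^30] f(1)=1,f(2)=4,f(3)=9,f(5)=25,f(6)=36,f(10)=100,f(15)=225,f(30)=900 ⇒ 1300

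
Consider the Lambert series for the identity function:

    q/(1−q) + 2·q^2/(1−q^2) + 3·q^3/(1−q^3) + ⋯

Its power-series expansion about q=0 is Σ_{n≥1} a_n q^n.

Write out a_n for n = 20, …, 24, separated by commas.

42, 32, 36, 24, 60

q^20  k|20↦f(k): 20:20 10:10 5:5 4:4 2:2 1:1  a_20=42
n=21: 1·21 3·7 7·3 21·1  f→[1+3+7+21]=32
[q^22] f(1)=1,f(2)=2,f(11)=11,f(22)=22 ⇒ 36
n=23: 23·1 1·23  f→[23+1]=24
n=24: 1·24 2·12 3·8 4·6 6·4 8·3 12·2 24·1  f→[1+2+3+4+6+8+12+24]=60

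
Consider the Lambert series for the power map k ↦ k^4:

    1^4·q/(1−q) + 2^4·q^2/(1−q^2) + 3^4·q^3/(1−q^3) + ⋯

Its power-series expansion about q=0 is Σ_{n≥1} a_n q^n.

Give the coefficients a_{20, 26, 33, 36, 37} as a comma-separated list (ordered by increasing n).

170898, 485554, 1200644, 1813539, 1874162

n=20: 20·1 10·2 5·4 4·5 2·10 1·20  f→[160000+10000+625+256+16+1]=170898
d|26:{26,13,2,1}  Σf=456976+28561+16+1=485554
d|33:{1,3,11,33}  Σf=1+81+14641+1185921=1200644
n=36: 1·36 2·18 3·12 4·9 6·6 9·4 12·3 18·2 36·1  f→[1+16+81+256+1296+6561+20736+104976+1679616]=1813539
[q^37] f(37)=1874161,f(1)=1 ⇒ 1874162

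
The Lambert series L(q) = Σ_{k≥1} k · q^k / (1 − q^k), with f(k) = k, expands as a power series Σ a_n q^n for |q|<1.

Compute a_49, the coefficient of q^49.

q^49  k|49↦f(k): 1:1 7:7 49:49  a_49=57

a_49 = 57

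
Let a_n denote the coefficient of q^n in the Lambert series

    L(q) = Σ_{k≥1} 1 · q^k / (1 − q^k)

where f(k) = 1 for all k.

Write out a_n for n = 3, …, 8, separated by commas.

[q^3] f(1)=1,f(3)=1 ⇒ 2
n=4: 1·4 2·2 4·1  f→[1+1+1]=3
q^5  k|5↦f(k): 1:1 5:1  a_5=2
[q^6] f(6)=1,f(3)=1,f(2)=1,f(1)=1 ⇒ 4
n=7: 7·1 1·7  f→[1+1]=2
n=8: 1·8 2·4 4·2 8·1  f→[1+1+1+1]=4

2, 3, 2, 4, 2, 4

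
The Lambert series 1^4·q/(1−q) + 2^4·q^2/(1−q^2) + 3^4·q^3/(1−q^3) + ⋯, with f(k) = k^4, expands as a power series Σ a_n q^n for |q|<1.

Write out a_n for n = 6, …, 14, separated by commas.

d|6:{6,3,2,1}  Σf=1296+81+16+1=1394
d|7:{1,7}  Σf=1+2401=2402
[q^8] f(1)=1,f(2)=16,f(4)=256,f(8)=4096 ⇒ 4369
[q^9] f(1)=1,f(3)=81,f(9)=6561 ⇒ 6643
[q^10] f(10)=10000,f(5)=625,f(2)=16,f(1)=1 ⇒ 10642
q^11  k|11↦f(k): 1:1 11:14641  a_11=14642
d|12:{1,2,3,4,6,12}  Σf=1+16+81+256+1296+20736=22386
q^13  k|13↦f(k): 1:1 13:28561  a_13=28562
[q^14] f(1)=1,f(2)=16,f(7)=2401,f(14)=38416 ⇒ 40834

1394, 2402, 4369, 6643, 10642, 14642, 22386, 28562, 40834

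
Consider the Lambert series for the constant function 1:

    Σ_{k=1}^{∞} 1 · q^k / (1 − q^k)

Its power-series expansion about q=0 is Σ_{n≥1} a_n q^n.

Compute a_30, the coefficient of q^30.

d|30:{30,15,10,6,5,3,2,1}  Σf=1+1+1+1+1+1+1+1=8

a_30 = 8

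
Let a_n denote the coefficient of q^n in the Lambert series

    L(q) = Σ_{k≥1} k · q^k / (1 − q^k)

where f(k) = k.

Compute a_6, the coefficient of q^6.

n=6: 6·1 3·2 2·3 1·6  f→[6+3+2+1]=12

a_6 = 12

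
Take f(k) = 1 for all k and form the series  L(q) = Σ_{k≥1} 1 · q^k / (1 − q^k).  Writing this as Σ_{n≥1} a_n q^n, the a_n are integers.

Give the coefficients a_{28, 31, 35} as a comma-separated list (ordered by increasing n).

6, 2, 4

d|28:{28,14,7,4,2,1}  Σf=1+1+1+1+1+1=6
q^31  k|31↦f(k): 1:1 31:1  a_31=2
q^35  k|35↦f(k): 1:1 5:1 7:1 35:1  a_35=4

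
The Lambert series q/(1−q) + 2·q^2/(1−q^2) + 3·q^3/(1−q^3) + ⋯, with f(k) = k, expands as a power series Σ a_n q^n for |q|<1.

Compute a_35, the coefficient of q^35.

a_35 = 48

d|35:{1,5,7,35}  Σf=1+5+7+35=48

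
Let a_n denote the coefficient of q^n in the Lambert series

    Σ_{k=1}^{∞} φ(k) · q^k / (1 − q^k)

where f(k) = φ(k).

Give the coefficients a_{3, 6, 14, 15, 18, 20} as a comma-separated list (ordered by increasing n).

q^3  k|3↦φ(k): 1:1 3:2  a_3=3
[q^6] φ(1)=1,φ(2)=1,φ(3)=2,φ(6)=2 ⇒ 6
[q^14] φ(1)=1,φ(2)=1,φ(7)=6,φ(14)=6 ⇒ 14
[q^15] φ(1)=1,φ(3)=2,φ(5)=4,φ(15)=8 ⇒ 15
[q^18] φ(1)=1,φ(2)=1,φ(3)=2,φ(6)=2,φ(9)=6,φ(18)=6 ⇒ 18
[q^20] φ(20)=8,φ(10)=4,φ(5)=4,φ(4)=2,φ(2)=1,φ(1)=1 ⇒ 20

3, 6, 14, 15, 18, 20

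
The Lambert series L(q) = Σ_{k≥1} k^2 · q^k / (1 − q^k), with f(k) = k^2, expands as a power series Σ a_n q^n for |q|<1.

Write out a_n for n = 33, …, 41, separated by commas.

1220, 1450, 1300, 1911, 1370, 1810, 1700, 2210, 1682

[q^33] f(33)=1089,f(11)=121,f(3)=9,f(1)=1 ⇒ 1220
n=34: 1·34 2·17 17·2 34·1  f→[1+4+289+1156]=1450
q^35  k|35↦f(k): 1:1 5:25 7:49 35:1225  a_35=1300
[q^36] f(36)=1296,f(18)=324,f(12)=144,f(9)=81,f(6)=36,f(4)=16,f(3)=9,f(2)=4,f(1)=1 ⇒ 1911
d|37:{37,1}  Σf=1369+1=1370
n=38: 38·1 19·2 2·19 1·38  f→[1444+361+4+1]=1810
q^39  k|39↦f(k): 1:1 3:9 13:169 39:1521  a_39=1700
n=40: 1·40 2·20 4·10 5·8 8·5 10·4 20·2 40·1  f→[1+4+16+25+64+100+400+1600]=2210
q^41  k|41↦f(k): 41:1681 1:1  a_41=1682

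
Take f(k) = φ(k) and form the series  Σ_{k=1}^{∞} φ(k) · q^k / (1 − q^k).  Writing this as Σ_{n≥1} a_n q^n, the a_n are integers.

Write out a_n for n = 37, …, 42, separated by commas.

[q^37] φ(1)=1,φ(37)=36 ⇒ 37
d|38:{1,2,19,38}  Σφ=1+1+18+18=38
[q^39] φ(1)=1,φ(3)=2,φ(13)=12,φ(39)=24 ⇒ 39
[q^40] φ(40)=16,φ(20)=8,φ(10)=4,φ(8)=4,φ(5)=4,φ(4)=2,φ(2)=1,φ(1)=1 ⇒ 40
[q^41] φ(41)=40,φ(1)=1 ⇒ 41
q^42  k|42↦φ(k): 1:1 2:1 3:2 6:2 7:6 14:6 21:12 42:12  a_42=42

37, 38, 39, 40, 41, 42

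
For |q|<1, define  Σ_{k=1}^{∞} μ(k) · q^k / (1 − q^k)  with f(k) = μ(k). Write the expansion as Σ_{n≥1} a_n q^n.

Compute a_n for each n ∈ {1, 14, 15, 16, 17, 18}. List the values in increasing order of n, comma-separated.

1, 0, 0, 0, 0, 0

d|1:{1}  Σμ=1=1
[q^14] μ(1)=1,μ(2)=-1,μ(7)=-1,μ(14)=1 ⇒ 0
n=15: 15·1 5·3 3·5 1·15  μ→[1+(-1)+(-1)+1]=0
[q^16] μ(16)=0,μ(8)=0,μ(4)=0,μ(2)=-1,μ(1)=1 ⇒ 0
[q^17] μ(1)=1,μ(17)=-1 ⇒ 0
d|18:{18,9,6,3,2,1}  Σμ=0+0+1+(-1)+(-1)+1=0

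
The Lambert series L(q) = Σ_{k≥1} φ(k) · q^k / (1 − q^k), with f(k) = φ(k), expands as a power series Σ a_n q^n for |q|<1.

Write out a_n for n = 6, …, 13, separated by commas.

d|6:{1,2,3,6}  Σφ=1+1+2+2=6
n=7: 1·7 7·1  φ→[1+6]=7
q^8  k|8↦φ(k): 1:1 2:1 4:2 8:4  a_8=8
n=9: 9·1 3·3 1·9  φ→[6+2+1]=9
[q^10] φ(10)=4,φ(5)=4,φ(2)=1,φ(1)=1 ⇒ 10
[q^11] φ(1)=1,φ(11)=10 ⇒ 11
[q^12] φ(12)=4,φ(6)=2,φ(4)=2,φ(3)=2,φ(2)=1,φ(1)=1 ⇒ 12
n=13: 13·1 1·13  φ→[12+1]=13

6, 7, 8, 9, 10, 11, 12, 13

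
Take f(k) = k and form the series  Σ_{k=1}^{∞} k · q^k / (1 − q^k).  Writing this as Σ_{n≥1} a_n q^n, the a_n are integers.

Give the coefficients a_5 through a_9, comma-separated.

6, 12, 8, 15, 13

n=5: 1·5 5·1  f→[1+5]=6
d|6:{1,2,3,6}  Σf=1+2+3+6=12
[q^7] f(1)=1,f(7)=7 ⇒ 8
q^8  k|8↦f(k): 1:1 2:2 4:4 8:8  a_8=15
q^9  k|9↦f(k): 1:1 3:3 9:9  a_9=13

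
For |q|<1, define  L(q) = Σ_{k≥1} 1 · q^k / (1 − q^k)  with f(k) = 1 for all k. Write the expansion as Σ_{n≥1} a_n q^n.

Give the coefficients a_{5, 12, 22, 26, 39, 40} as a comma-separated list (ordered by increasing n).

2, 6, 4, 4, 4, 8

[q^5] f(1)=1,f(5)=1 ⇒ 2
n=12: 12·1 6·2 4·3 3·4 2·6 1·12  f→[1+1+1+1+1+1]=6
[q^22] f(1)=1,f(2)=1,f(11)=1,f(22)=1 ⇒ 4
q^26  k|26↦f(k): 26:1 13:1 2:1 1:1  a_26=4
[q^39] f(39)=1,f(13)=1,f(3)=1,f(1)=1 ⇒ 4
d|40:{40,20,10,8,5,4,2,1}  Σf=1+1+1+1+1+1+1+1=8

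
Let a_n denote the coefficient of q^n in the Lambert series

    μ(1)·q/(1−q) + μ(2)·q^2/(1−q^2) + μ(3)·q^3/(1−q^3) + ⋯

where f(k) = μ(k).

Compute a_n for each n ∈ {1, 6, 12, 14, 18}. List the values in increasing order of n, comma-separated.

[q^1] μ(1)=1 ⇒ 1
[q^6] μ(6)=1,μ(3)=-1,μ(2)=-1,μ(1)=1 ⇒ 0
q^12  k|12↦μ(k): 12:0 6:1 4:0 3:-1 2:-1 1:1  a_12=0
d|14:{14,7,2,1}  Σμ=1+(-1)+(-1)+1=0
d|18:{18,9,6,3,2,1}  Σμ=0+0+1+(-1)+(-1)+1=0

1, 0, 0, 0, 0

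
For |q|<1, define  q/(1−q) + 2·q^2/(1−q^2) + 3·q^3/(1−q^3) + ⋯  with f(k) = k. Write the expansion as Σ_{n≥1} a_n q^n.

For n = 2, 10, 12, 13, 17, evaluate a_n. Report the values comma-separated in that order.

n=2: 2·1 1·2  f→[2+1]=3
q^10  k|10↦f(k): 1:1 2:2 5:5 10:10  a_10=18
q^12  k|12↦f(k): 1:1 2:2 3:3 4:4 6:6 12:12  a_12=28
n=13: 13·1 1·13  f→[13+1]=14
q^17  k|17↦f(k): 1:1 17:17  a_17=18

3, 18, 28, 14, 18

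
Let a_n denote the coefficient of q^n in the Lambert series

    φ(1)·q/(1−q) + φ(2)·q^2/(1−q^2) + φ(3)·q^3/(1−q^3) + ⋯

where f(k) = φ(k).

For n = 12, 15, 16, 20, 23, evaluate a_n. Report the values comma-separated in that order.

d|12:{12,6,4,3,2,1}  Σφ=4+2+2+2+1+1=12
q^15  k|15↦φ(k): 15:8 5:4 3:2 1:1  a_15=15
q^16  k|16↦φ(k): 1:1 2:1 4:2 8:4 16:8  a_16=16
n=20: 20·1 10·2 5·4 4·5 2·10 1·20  φ→[8+4+4+2+1+1]=20
[q^23] φ(1)=1,φ(23)=22 ⇒ 23

12, 15, 16, 20, 23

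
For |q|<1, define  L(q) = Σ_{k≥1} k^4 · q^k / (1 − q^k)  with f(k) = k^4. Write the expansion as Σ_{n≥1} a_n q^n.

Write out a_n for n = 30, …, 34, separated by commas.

d|30:{1,2,3,5,6,10,15,30}  Σf=1+16+81+625+1296+10000+50625+810000=872644
d|31:{1,31}  Σf=1+923521=923522
d|32:{1,2,4,8,16,32}  Σf=1+16+256+4096+65536+1048576=1118481
q^33  k|33↦f(k): 1:1 3:81 11:14641 33:1185921  a_33=1200644
d|34:{1,2,17,34}  Σf=1+16+83521+1336336=1419874

872644, 923522, 1118481, 1200644, 1419874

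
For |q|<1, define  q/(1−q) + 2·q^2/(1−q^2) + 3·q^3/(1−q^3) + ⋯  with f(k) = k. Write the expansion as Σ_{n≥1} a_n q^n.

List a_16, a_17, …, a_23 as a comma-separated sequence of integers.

31, 18, 39, 20, 42, 32, 36, 24

q^16  k|16↦f(k): 1:1 2:2 4:4 8:8 16:16  a_16=31
d|17:{17,1}  Σf=17+1=18
d|18:{1,2,3,6,9,18}  Σf=1+2+3+6+9+18=39
[q^19] f(1)=1,f(19)=19 ⇒ 20
[q^20] f(20)=20,f(10)=10,f(5)=5,f(4)=4,f(2)=2,f(1)=1 ⇒ 42
q^21  k|21↦f(k): 21:21 7:7 3:3 1:1  a_21=32
n=22: 22·1 11·2 2·11 1·22  f→[22+11+2+1]=36
q^23  k|23↦f(k): 1:1 23:23  a_23=24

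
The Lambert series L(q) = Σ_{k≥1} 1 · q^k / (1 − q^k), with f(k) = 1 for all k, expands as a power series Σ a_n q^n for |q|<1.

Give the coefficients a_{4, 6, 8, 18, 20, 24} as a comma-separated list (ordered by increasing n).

[q^4] f(1)=1,f(2)=1,f(4)=1 ⇒ 3
q^6  k|6↦f(k): 1:1 2:1 3:1 6:1  a_6=4
q^8  k|8↦f(k): 8:1 4:1 2:1 1:1  a_8=4
[q^18] f(18)=1,f(9)=1,f(6)=1,f(3)=1,f(2)=1,f(1)=1 ⇒ 6
q^20  k|20↦f(k): 1:1 2:1 4:1 5:1 10:1 20:1  a_20=6
[q^24] f(24)=1,f(12)=1,f(8)=1,f(6)=1,f(4)=1,f(3)=1,f(2)=1,f(1)=1 ⇒ 8

3, 4, 4, 6, 6, 8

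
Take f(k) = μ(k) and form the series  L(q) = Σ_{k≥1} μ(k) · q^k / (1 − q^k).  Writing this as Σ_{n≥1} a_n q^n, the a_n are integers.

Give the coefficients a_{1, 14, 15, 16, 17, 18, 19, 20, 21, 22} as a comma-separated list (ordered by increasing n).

1, 0, 0, 0, 0, 0, 0, 0, 0, 0

n=1: 1·1  μ→[1]=1
n=14: 14·1 7·2 2·7 1·14  μ→[1+(-1)+(-1)+1]=0
q^15  k|15↦μ(k): 1:1 3:-1 5:-1 15:1  a_15=0
q^16  k|16↦μ(k): 1:1 2:-1 4:0 8:0 16:0  a_16=0
d|17:{17,1}  Σμ=(-1)+1=0
n=18: 1·18 2·9 3·6 6·3 9·2 18·1  μ→[1+(-1)+(-1)+1+0+0]=0
[q^19] μ(1)=1,μ(19)=-1 ⇒ 0
d|20:{1,2,4,5,10,20}  Σμ=1+(-1)+0+(-1)+1+0=0
[q^21] μ(1)=1,μ(3)=-1,μ(7)=-1,μ(21)=1 ⇒ 0
n=22: 1·22 2·11 11·2 22·1  μ→[1+(-1)+(-1)+1]=0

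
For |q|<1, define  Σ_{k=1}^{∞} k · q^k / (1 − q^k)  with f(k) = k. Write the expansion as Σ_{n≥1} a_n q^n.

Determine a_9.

a_9 = 13

[q^9] f(9)=9,f(3)=3,f(1)=1 ⇒ 13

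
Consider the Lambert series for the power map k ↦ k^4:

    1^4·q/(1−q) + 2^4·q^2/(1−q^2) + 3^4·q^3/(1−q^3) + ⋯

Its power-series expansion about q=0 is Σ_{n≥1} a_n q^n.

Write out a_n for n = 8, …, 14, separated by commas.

4369, 6643, 10642, 14642, 22386, 28562, 40834

d|8:{1,2,4,8}  Σf=1+16+256+4096=4369
d|9:{1,3,9}  Σf=1+81+6561=6643
n=10: 1·10 2·5 5·2 10·1  f→[1+16+625+10000]=10642
q^11  k|11↦f(k): 1:1 11:14641  a_11=14642
q^12  k|12↦f(k): 12:20736 6:1296 4:256 3:81 2:16 1:1  a_12=22386
q^13  k|13↦f(k): 13:28561 1:1  a_13=28562
d|14:{14,7,2,1}  Σf=38416+2401+16+1=40834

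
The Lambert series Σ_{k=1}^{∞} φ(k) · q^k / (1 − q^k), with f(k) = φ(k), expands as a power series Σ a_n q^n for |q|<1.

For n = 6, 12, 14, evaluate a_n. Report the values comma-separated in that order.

n=6: 6·1 3·2 2·3 1·6  φ→[2+2+1+1]=6
[q^12] φ(12)=4,φ(6)=2,φ(4)=2,φ(3)=2,φ(2)=1,φ(1)=1 ⇒ 12
n=14: 1·14 2·7 7·2 14·1  φ→[1+1+6+6]=14

6, 12, 14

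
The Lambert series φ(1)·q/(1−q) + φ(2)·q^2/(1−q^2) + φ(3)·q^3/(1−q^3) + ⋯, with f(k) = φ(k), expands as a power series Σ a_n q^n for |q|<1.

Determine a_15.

[q^15] φ(15)=8,φ(5)=4,φ(3)=2,φ(1)=1 ⇒ 15

a_15 = 15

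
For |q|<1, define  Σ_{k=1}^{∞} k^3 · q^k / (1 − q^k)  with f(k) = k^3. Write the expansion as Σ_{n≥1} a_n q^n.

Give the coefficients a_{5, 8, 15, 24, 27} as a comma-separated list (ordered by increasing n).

126, 585, 3528, 16380, 20440

d|5:{5,1}  Σf=125+1=126
[q^8] f(1)=1,f(2)=8,f(4)=64,f(8)=512 ⇒ 585
q^15  k|15↦f(k): 15:3375 5:125 3:27 1:1  a_15=3528
d|24:{24,12,8,6,4,3,2,1}  Σf=13824+1728+512+216+64+27+8+1=16380
[q^27] f(1)=1,f(3)=27,f(9)=729,f(27)=19683 ⇒ 20440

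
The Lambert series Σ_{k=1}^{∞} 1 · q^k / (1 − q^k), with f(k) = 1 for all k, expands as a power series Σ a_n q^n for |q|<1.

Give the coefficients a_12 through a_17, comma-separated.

q^12  k|12↦f(k): 1:1 2:1 3:1 4:1 6:1 12:1  a_12=6
q^13  k|13↦f(k): 1:1 13:1  a_13=2
d|14:{14,7,2,1}  Σf=1+1+1+1=4
[q^15] f(1)=1,f(3)=1,f(5)=1,f(15)=1 ⇒ 4
d|16:{1,2,4,8,16}  Σf=1+1+1+1+1=5
[q^17] f(1)=1,f(17)=1 ⇒ 2

6, 2, 4, 4, 5, 2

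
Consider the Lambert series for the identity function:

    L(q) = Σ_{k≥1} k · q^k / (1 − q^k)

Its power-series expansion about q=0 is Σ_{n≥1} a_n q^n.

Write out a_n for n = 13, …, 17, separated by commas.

14, 24, 24, 31, 18

q^13  k|13↦f(k): 1:1 13:13  a_13=14
d|14:{1,2,7,14}  Σf=1+2+7+14=24
[q^15] f(1)=1,f(3)=3,f(5)=5,f(15)=15 ⇒ 24
[q^16] f(1)=1,f(2)=2,f(4)=4,f(8)=8,f(16)=16 ⇒ 31
[q^17] f(1)=1,f(17)=17 ⇒ 18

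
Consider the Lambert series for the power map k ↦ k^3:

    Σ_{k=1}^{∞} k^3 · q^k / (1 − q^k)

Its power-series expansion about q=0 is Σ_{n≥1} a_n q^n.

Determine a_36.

q^36  k|36↦f(k): 1:1 2:8 3:27 4:64 6:216 9:729 12:1728 18:5832 36:46656  a_36=55261

a_36 = 55261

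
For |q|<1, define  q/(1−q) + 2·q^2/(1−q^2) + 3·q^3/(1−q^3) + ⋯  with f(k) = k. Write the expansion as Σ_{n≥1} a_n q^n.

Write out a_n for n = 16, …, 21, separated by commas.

31, 18, 39, 20, 42, 32

n=16: 16·1 8·2 4·4 2·8 1·16  f→[16+8+4+2+1]=31
d|17:{17,1}  Σf=17+1=18
d|18:{1,2,3,6,9,18}  Σf=1+2+3+6+9+18=39
n=19: 19·1 1·19  f→[19+1]=20
d|20:{20,10,5,4,2,1}  Σf=20+10+5+4+2+1=42
n=21: 21·1 7·3 3·7 1·21  f→[21+7+3+1]=32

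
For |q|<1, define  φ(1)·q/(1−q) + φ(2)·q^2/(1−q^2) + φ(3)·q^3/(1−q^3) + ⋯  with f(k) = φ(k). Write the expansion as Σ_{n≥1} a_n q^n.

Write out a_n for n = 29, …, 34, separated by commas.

n=29: 1·29 29·1  φ→[1+28]=29
q^30  k|30↦φ(k): 1:1 2:1 3:2 5:4 6:2 10:4 15:8 30:8  a_30=30
q^31  k|31↦φ(k): 1:1 31:30  a_31=31
n=32: 1·32 2·16 4·8 8·4 16·2 32·1  φ→[1+1+2+4+8+16]=32
d|33:{33,11,3,1}  Σφ=20+10+2+1=33
[q^34] φ(1)=1,φ(2)=1,φ(17)=16,φ(34)=16 ⇒ 34

29, 30, 31, 32, 33, 34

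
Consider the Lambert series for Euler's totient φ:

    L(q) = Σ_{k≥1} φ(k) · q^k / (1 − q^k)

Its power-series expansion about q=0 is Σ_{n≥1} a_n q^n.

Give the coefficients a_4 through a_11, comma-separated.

d|4:{4,2,1}  Σφ=2+1+1=4
n=5: 1·5 5·1  φ→[1+4]=5
q^6  k|6↦φ(k): 1:1 2:1 3:2 6:2  a_6=6
d|7:{1,7}  Σφ=1+6=7
d|8:{1,2,4,8}  Σφ=1+1+2+4=8
n=9: 1·9 3·3 9·1  φ→[1+2+6]=9
d|10:{10,5,2,1}  Σφ=4+4+1+1=10
d|11:{1,11}  Σφ=1+10=11

4, 5, 6, 7, 8, 9, 10, 11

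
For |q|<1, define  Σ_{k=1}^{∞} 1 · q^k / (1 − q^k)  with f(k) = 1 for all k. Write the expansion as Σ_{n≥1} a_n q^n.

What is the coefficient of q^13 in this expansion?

d|13:{13,1}  Σf=1+1=2

a_13 = 2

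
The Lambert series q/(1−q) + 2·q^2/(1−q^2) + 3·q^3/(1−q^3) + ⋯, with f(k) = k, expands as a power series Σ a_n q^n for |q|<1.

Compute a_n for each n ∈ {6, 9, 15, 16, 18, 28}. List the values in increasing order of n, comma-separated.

[q^6] f(6)=6,f(3)=3,f(2)=2,f(1)=1 ⇒ 12
[q^9] f(9)=9,f(3)=3,f(1)=1 ⇒ 13
[q^15] f(1)=1,f(3)=3,f(5)=5,f(15)=15 ⇒ 24
q^16  k|16↦f(k): 16:16 8:8 4:4 2:2 1:1  a_16=31
n=18: 1·18 2·9 3·6 6·3 9·2 18·1  f→[1+2+3+6+9+18]=39
q^28  k|28↦f(k): 28:28 14:14 7:7 4:4 2:2 1:1  a_28=56

12, 13, 24, 31, 39, 56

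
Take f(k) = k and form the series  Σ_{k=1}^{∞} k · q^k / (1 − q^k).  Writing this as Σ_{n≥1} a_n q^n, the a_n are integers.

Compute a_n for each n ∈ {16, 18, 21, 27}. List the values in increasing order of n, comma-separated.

31, 39, 32, 40

q^16  k|16↦f(k): 16:16 8:8 4:4 2:2 1:1  a_16=31
q^18  k|18↦f(k): 1:1 2:2 3:3 6:6 9:9 18:18  a_18=39
[q^21] f(1)=1,f(3)=3,f(7)=7,f(21)=21 ⇒ 32
[q^27] f(27)=27,f(9)=9,f(3)=3,f(1)=1 ⇒ 40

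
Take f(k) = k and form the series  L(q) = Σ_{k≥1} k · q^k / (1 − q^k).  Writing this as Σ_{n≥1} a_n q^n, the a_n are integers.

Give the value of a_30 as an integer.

a_30 = 72

q^30  k|30↦f(k): 1:1 2:2 3:3 5:5 6:6 10:10 15:15 30:30  a_30=72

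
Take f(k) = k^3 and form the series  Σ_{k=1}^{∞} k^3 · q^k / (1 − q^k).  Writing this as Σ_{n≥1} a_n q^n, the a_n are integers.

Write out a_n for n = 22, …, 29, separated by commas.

11988, 12168, 16380, 15751, 19782, 20440, 25112, 24390

d|22:{1,2,11,22}  Σf=1+8+1331+10648=11988
[q^23] f(1)=1,f(23)=12167 ⇒ 12168
d|24:{24,12,8,6,4,3,2,1}  Σf=13824+1728+512+216+64+27+8+1=16380
q^25  k|25↦f(k): 1:1 5:125 25:15625  a_25=15751
q^26  k|26↦f(k): 1:1 2:8 13:2197 26:17576  a_26=19782
d|27:{1,3,9,27}  Σf=1+27+729+19683=20440
q^28  k|28↦f(k): 28:21952 14:2744 7:343 4:64 2:8 1:1  a_28=25112
q^29  k|29↦f(k): 1:1 29:24389  a_29=24390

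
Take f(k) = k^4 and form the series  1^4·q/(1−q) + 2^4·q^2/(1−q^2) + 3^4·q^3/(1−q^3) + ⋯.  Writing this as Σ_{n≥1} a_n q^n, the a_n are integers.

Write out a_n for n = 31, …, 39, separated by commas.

q^31  k|31↦f(k): 1:1 31:923521  a_31=923522
n=32: 32·1 16·2 8·4 4·8 2·16 1·32  f→[1048576+65536+4096+256+16+1]=1118481
d|33:{1,3,11,33}  Σf=1+81+14641+1185921=1200644
q^34  k|34↦f(k): 1:1 2:16 17:83521 34:1336336  a_34=1419874
n=35: 1·35 5·7 7·5 35·1  f→[1+625+2401+1500625]=1503652
[q^36] f(1)=1,f(2)=16,f(3)=81,f(4)=256,f(6)=1296,f(9)=6561,f(12)=20736,f(18)=104976,f(36)=1679616 ⇒ 1813539
q^37  k|37↦f(k): 1:1 37:1874161  a_37=1874162
[q^38] f(38)=2085136,f(19)=130321,f(2)=16,f(1)=1 ⇒ 2215474
d|39:{39,13,3,1}  Σf=2313441+28561+81+1=2342084

923522, 1118481, 1200644, 1419874, 1503652, 1813539, 1874162, 2215474, 2342084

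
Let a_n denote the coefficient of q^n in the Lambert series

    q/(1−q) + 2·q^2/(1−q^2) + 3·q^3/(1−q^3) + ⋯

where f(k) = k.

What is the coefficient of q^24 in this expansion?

d|24:{24,12,8,6,4,3,2,1}  Σf=24+12+8+6+4+3+2+1=60

a_24 = 60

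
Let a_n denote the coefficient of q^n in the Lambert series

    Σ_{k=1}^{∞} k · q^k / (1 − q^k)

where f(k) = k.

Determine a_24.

q^24  k|24↦f(k): 1:1 2:2 3:3 4:4 6:6 8:8 12:12 24:24  a_24=60

a_24 = 60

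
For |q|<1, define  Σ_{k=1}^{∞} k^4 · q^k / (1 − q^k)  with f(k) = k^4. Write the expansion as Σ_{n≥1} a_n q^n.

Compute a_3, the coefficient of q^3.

q^3  k|3↦f(k): 3:81 1:1  a_3=82

a_3 = 82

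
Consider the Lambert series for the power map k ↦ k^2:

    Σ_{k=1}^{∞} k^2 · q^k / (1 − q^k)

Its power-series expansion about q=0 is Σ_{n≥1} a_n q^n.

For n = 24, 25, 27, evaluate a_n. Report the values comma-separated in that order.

850, 651, 820

[q^24] f(24)=576,f(12)=144,f(8)=64,f(6)=36,f(4)=16,f(3)=9,f(2)=4,f(1)=1 ⇒ 850
q^25  k|25↦f(k): 1:1 5:25 25:625  a_25=651
q^27  k|27↦f(k): 27:729 9:81 3:9 1:1  a_27=820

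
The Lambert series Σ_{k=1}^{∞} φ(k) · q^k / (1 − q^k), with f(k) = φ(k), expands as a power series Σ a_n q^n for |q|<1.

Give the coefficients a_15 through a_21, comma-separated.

n=15: 1·15 3·5 5·3 15·1  φ→[1+2+4+8]=15
q^16  k|16↦φ(k): 1:1 2:1 4:2 8:4 16:8  a_16=16
d|17:{17,1}  Σφ=16+1=17
n=18: 1·18 2·9 3·6 6·3 9·2 18·1  φ→[1+1+2+2+6+6]=18
[q^19] φ(19)=18,φ(1)=1 ⇒ 19
d|20:{1,2,4,5,10,20}  Σφ=1+1+2+4+4+8=20
d|21:{21,7,3,1}  Σφ=12+6+2+1=21

15, 16, 17, 18, 19, 20, 21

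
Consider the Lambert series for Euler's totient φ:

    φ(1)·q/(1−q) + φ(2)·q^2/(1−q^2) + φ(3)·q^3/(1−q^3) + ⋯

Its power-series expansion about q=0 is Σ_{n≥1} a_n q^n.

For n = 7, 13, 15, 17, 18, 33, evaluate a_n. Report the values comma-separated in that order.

n=7: 1·7 7·1  φ→[1+6]=7
d|13:{1,13}  Σφ=1+12=13
n=15: 15·1 5·3 3·5 1·15  φ→[8+4+2+1]=15
d|17:{17,1}  Σφ=16+1=17
n=18: 18·1 9·2 6·3 3·6 2·9 1·18  φ→[6+6+2+2+1+1]=18
d|33:{1,3,11,33}  Σφ=1+2+10+20=33

7, 13, 15, 17, 18, 33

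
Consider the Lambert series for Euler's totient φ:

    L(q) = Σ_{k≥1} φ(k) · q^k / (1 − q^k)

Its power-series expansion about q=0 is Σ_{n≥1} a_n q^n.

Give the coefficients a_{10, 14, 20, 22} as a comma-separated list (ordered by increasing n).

[q^10] φ(1)=1,φ(2)=1,φ(5)=4,φ(10)=4 ⇒ 10
q^14  k|14↦φ(k): 14:6 7:6 2:1 1:1  a_14=14
d|20:{20,10,5,4,2,1}  Σφ=8+4+4+2+1+1=20
q^22  k|22↦φ(k): 22:10 11:10 2:1 1:1  a_22=22

10, 14, 20, 22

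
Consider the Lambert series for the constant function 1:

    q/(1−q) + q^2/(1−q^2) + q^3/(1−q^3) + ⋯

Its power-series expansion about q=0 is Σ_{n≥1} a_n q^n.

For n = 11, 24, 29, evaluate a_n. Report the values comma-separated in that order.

2, 8, 2

n=11: 11·1 1·11  f→[1+1]=2
d|24:{24,12,8,6,4,3,2,1}  Σf=1+1+1+1+1+1+1+1=8
q^29  k|29↦f(k): 1:1 29:1  a_29=2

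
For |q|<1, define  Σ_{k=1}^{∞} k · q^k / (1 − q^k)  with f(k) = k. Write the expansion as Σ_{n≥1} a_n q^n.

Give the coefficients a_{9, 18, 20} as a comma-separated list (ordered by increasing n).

13, 39, 42

n=9: 9·1 3·3 1·9  f→[9+3+1]=13
[q^18] f(1)=1,f(2)=2,f(3)=3,f(6)=6,f(9)=9,f(18)=18 ⇒ 39
d|20:{20,10,5,4,2,1}  Σf=20+10+5+4+2+1=42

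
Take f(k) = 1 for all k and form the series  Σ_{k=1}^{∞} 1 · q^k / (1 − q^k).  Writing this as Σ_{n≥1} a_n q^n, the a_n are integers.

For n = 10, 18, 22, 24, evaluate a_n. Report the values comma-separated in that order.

q^10  k|10↦f(k): 1:1 2:1 5:1 10:1  a_10=4
d|18:{1,2,3,6,9,18}  Σf=1+1+1+1+1+1=6
[q^22] f(22)=1,f(11)=1,f(2)=1,f(1)=1 ⇒ 4
[q^24] f(24)=1,f(12)=1,f(8)=1,f(6)=1,f(4)=1,f(3)=1,f(2)=1,f(1)=1 ⇒ 8

4, 6, 4, 8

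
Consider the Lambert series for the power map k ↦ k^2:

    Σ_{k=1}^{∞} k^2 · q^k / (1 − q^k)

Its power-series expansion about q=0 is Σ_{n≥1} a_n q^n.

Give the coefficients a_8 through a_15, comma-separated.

85, 91, 130, 122, 210, 170, 250, 260

d|8:{1,2,4,8}  Σf=1+4+16+64=85
d|9:{1,3,9}  Σf=1+9+81=91
n=10: 10·1 5·2 2·5 1·10  f→[100+25+4+1]=130
n=11: 1·11 11·1  f→[1+121]=122
[q^12] f(12)=144,f(6)=36,f(4)=16,f(3)=9,f(2)=4,f(1)=1 ⇒ 210
[q^13] f(1)=1,f(13)=169 ⇒ 170
n=14: 14·1 7·2 2·7 1·14  f→[196+49+4+1]=250
n=15: 1·15 3·5 5·3 15·1  f→[1+9+25+225]=260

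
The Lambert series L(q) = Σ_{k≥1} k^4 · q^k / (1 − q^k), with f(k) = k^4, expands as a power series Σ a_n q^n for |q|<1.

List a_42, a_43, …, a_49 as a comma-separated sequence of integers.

n=42: 1·42 2·21 3·14 6·7 7·6 14·3 21·2 42·1  f→[1+16+81+1296+2401+38416+194481+3111696]=3348388
[q^43] f(1)=1,f(43)=3418801 ⇒ 3418802
q^44  k|44↦f(k): 1:1 2:16 4:256 11:14641 22:234256 44:3748096  a_44=3997266
n=45: 45·1 15·3 9·5 5·9 3·15 1·45  f→[4100625+50625+6561+625+81+1]=4158518
d|46:{1,2,23,46}  Σf=1+16+279841+4477456=4757314
d|47:{1,47}  Σf=1+4879681=4879682
q^48  k|48↦f(k): 48:5308416 24:331776 16:65536 12:20736 8:4096 6:1296 4:256 3:81 2:16 1:1  a_48=5732210
[q^49] f(49)=5764801,f(7)=2401,f(1)=1 ⇒ 5767203

3348388, 3418802, 3997266, 4158518, 4757314, 4879682, 5732210, 5767203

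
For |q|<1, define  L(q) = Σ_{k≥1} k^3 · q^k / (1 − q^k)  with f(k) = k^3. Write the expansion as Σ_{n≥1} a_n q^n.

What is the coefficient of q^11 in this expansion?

a_11 = 1332

d|11:{11,1}  Σf=1331+1=1332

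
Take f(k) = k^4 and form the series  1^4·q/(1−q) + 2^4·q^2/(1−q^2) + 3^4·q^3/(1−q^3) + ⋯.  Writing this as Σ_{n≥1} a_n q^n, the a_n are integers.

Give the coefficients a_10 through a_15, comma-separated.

n=10: 10·1 5·2 2·5 1·10  f→[10000+625+16+1]=10642
d|11:{11,1}  Σf=14641+1=14642
[q^12] f(1)=1,f(2)=16,f(3)=81,f(4)=256,f(6)=1296,f(12)=20736 ⇒ 22386
q^13  k|13↦f(k): 1:1 13:28561  a_13=28562
q^14  k|14↦f(k): 14:38416 7:2401 2:16 1:1  a_14=40834
d|15:{1,3,5,15}  Σf=1+81+625+50625=51332

10642, 14642, 22386, 28562, 40834, 51332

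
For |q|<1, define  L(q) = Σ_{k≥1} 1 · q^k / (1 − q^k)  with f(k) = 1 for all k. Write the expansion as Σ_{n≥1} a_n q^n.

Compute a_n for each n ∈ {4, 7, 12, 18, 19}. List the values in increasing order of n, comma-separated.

3, 2, 6, 6, 2

q^4  k|4↦f(k): 1:1 2:1 4:1  a_4=3
q^7  k|7↦f(k): 7:1 1:1  a_7=2
d|12:{1,2,3,4,6,12}  Σf=1+1+1+1+1+1=6
d|18:{18,9,6,3,2,1}  Σf=1+1+1+1+1+1=6
n=19: 19·1 1·19  f→[1+1]=2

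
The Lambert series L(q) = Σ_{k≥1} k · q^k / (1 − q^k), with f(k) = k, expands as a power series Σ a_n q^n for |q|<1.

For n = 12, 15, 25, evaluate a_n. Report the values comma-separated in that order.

28, 24, 31

n=12: 12·1 6·2 4·3 3·4 2·6 1·12  f→[12+6+4+3+2+1]=28
d|15:{1,3,5,15}  Σf=1+3+5+15=24
n=25: 1·25 5·5 25·1  f→[1+5+25]=31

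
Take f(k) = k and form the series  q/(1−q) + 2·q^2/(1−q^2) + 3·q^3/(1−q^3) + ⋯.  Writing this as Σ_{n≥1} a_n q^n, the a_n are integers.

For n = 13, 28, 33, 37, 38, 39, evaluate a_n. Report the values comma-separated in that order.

14, 56, 48, 38, 60, 56

[q^13] f(13)=13,f(1)=1 ⇒ 14
q^28  k|28↦f(k): 1:1 2:2 4:4 7:7 14:14 28:28  a_28=56
n=33: 33·1 11·3 3·11 1·33  f→[33+11+3+1]=48
n=37: 1·37 37·1  f→[1+37]=38
q^38  k|38↦f(k): 1:1 2:2 19:19 38:38  a_38=60
[q^39] f(39)=39,f(13)=13,f(3)=3,f(1)=1 ⇒ 56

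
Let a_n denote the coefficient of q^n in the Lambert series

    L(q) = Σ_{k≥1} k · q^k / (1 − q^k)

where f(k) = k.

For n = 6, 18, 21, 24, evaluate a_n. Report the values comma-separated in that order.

12, 39, 32, 60

q^6  k|6↦f(k): 1:1 2:2 3:3 6:6  a_6=12
d|18:{18,9,6,3,2,1}  Σf=18+9+6+3+2+1=39
n=21: 21·1 7·3 3·7 1·21  f→[21+7+3+1]=32
n=24: 1·24 2·12 3·8 4·6 6·4 8·3 12·2 24·1  f→[1+2+3+4+6+8+12+24]=60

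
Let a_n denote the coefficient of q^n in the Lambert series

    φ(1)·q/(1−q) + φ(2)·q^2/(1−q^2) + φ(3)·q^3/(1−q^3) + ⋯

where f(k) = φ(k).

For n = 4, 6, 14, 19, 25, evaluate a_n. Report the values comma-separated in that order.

d|4:{1,2,4}  Σφ=1+1+2=4
d|6:{6,3,2,1}  Σφ=2+2+1+1=6
d|14:{14,7,2,1}  Σφ=6+6+1+1=14
n=19: 19·1 1·19  φ→[18+1]=19
d|25:{25,5,1}  Σφ=20+4+1=25

4, 6, 14, 19, 25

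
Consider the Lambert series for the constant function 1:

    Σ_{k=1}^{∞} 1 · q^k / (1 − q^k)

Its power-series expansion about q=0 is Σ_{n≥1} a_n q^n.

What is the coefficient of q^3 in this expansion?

a_3 = 2

q^3  k|3↦f(k): 3:1 1:1  a_3=2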